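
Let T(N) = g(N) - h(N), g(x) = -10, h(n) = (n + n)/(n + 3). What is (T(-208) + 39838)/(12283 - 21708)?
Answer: -8164324/1932125 ≈ -4.2256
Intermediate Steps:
h(n) = 2*n/(3 + n) (h(n) = (2*n)/(3 + n) = 2*n/(3 + n))
T(N) = -10 - 2*N/(3 + N)
(T(-208) + 39838)/(12283 - 21708) = (6*(-5 - 2*(-208))/(3 - 208) + 39838)/(12283 - 21708) = (6*(-5 + 416)/(-205) + 39838)/(-9425) = (6*(-1/205)*411 + 39838)*(-1/9425) = (-2466/205 + 39838)*(-1/9425) = (8164324/205)*(-1/9425) = -8164324/1932125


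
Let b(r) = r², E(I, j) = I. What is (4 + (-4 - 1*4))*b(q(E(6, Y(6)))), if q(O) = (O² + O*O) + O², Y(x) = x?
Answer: -46656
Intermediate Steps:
q(O) = 3*O² (q(O) = (O² + O²) + O² = 2*O² + O² = 3*O²)
(4 + (-4 - 1*4))*b(q(E(6, Y(6)))) = (4 + (-4 - 1*4))*(3*6²)² = (4 + (-4 - 4))*(3*36)² = (4 - 8)*108² = -4*11664 = -46656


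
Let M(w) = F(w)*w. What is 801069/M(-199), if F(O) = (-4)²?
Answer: -801069/3184 ≈ -251.59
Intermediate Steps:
F(O) = 16
M(w) = 16*w
801069/M(-199) = 801069/((16*(-199))) = 801069/(-3184) = 801069*(-1/3184) = -801069/3184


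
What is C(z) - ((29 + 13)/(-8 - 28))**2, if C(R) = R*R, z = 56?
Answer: 112847/36 ≈ 3134.6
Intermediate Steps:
C(R) = R**2
C(z) - ((29 + 13)/(-8 - 28))**2 = 56**2 - ((29 + 13)/(-8 - 28))**2 = 3136 - (42/(-36))**2 = 3136 - (42*(-1/36))**2 = 3136 - (-7/6)**2 = 3136 - 1*49/36 = 3136 - 49/36 = 112847/36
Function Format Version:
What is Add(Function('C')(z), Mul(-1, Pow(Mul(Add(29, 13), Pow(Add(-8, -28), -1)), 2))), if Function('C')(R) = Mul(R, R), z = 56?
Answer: Rational(112847, 36) ≈ 3134.6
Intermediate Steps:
Function('C')(R) = Pow(R, 2)
Add(Function('C')(z), Mul(-1, Pow(Mul(Add(29, 13), Pow(Add(-8, -28), -1)), 2))) = Add(Pow(56, 2), Mul(-1, Pow(Mul(Add(29, 13), Pow(Add(-8, -28), -1)), 2))) = Add(3136, Mul(-1, Pow(Mul(42, Pow(-36, -1)), 2))) = Add(3136, Mul(-1, Pow(Mul(42, Rational(-1, 36)), 2))) = Add(3136, Mul(-1, Pow(Rational(-7, 6), 2))) = Add(3136, Mul(-1, Rational(49, 36))) = Add(3136, Rational(-49, 36)) = Rational(112847, 36)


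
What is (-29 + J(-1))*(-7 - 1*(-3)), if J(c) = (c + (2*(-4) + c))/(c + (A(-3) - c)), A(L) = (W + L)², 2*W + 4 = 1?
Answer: 9556/81 ≈ 117.98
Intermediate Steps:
W = -3/2 (W = -2 + (½)*1 = -2 + ½ = -3/2 ≈ -1.5000)
A(L) = (-3/2 + L)²
J(c) = -32/81 + 8*c/81 (J(c) = (c + (2*(-4) + c))/(c + ((-3 + 2*(-3))²/4 - c)) = (c + (-8 + c))/(c + ((-3 - 6)²/4 - c)) = (-8 + 2*c)/(c + ((¼)*(-9)² - c)) = (-8 + 2*c)/(c + ((¼)*81 - c)) = (-8 + 2*c)/(c + (81/4 - c)) = (-8 + 2*c)/(81/4) = (-8 + 2*c)*(4/81) = -32/81 + 8*c/81)
(-29 + J(-1))*(-7 - 1*(-3)) = (-29 + (-32/81 + (8/81)*(-1)))*(-7 - 1*(-3)) = (-29 + (-32/81 - 8/81))*(-7 + 3) = (-29 - 40/81)*(-4) = -2389/81*(-4) = 9556/81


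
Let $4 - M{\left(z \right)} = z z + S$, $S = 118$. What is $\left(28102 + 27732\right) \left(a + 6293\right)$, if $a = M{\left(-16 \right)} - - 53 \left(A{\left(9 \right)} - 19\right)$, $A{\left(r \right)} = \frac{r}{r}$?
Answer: $277439146$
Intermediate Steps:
$M{\left(z \right)} = -114 - z^{2}$ ($M{\left(z \right)} = 4 - \left(z z + 118\right) = 4 - \left(z^{2} + 118\right) = 4 - \left(118 + z^{2}\right) = -114 - z^{2}$)
$A{\left(r \right)} = 1$
$a = -1324$ ($a = \left(-114 - \left(-16\right)^{2}\right) - - 53 \left(1 - 19\right) = \left(-114 - 256\right) - \left(-53\right) \left(-18\right) = \left(-114 - 256\right) - 954 = -370 - 954 = -1324$)
$\left(28102 + 27732\right) \left(a + 6293\right) = \left(28102 + 27732\right) \left(-1324 + 6293\right) = 55834 \cdot 4969 = 277439146$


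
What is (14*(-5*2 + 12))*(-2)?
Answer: -56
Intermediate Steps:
(14*(-5*2 + 12))*(-2) = (14*(-10 + 12))*(-2) = (14*2)*(-2) = 28*(-2) = -56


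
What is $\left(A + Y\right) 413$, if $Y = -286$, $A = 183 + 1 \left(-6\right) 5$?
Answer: $-54929$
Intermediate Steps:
$A = 153$ ($A = 183 - 30 = 153$)
$\left(A + Y\right) 413 = \left(153 - 286\right) 413 = \left(-133\right) 413 = -54929$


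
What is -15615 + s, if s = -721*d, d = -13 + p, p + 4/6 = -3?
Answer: -10795/3 ≈ -3598.3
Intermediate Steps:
p = -11/3 (p = -2/3 - 3 = -11/3 ≈ -3.6667)
d = -50/3 (d = -13 - 11/3 = -50/3 ≈ -16.667)
s = 36050/3 (s = -721*(-50/3) = 36050/3 ≈ 12017.)
-15615 + s = -15615 + 36050/3 = -10795/3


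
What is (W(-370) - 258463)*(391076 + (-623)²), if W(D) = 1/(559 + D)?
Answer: -1812560920130/9 ≈ -2.0140e+11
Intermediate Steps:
(W(-370) - 258463)*(391076 + (-623)²) = (1/(559 - 370) - 258463)*(391076 + (-623)²) = (1/189 - 258463)*(391076 + 388129) = (1/189 - 258463)*779205 = -48849506/189*779205 = -1812560920130/9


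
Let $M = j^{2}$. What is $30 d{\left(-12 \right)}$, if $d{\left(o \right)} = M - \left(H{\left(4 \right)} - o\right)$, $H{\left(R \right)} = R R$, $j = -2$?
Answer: $-720$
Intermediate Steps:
$H{\left(R \right)} = R^{2}$
$M = 4$ ($M = \left(-2\right)^{2} = 4$)
$d{\left(o \right)} = -12 + o$ ($d{\left(o \right)} = 4 - \left(4^{2} - o\right) = 4 - \left(16 - o\right) = 4 + \left(-16 + o\right) = -12 + o$)
$30 d{\left(-12 \right)} = 30 \left(-12 - 12\right) = 30 \left(-24\right) = -720$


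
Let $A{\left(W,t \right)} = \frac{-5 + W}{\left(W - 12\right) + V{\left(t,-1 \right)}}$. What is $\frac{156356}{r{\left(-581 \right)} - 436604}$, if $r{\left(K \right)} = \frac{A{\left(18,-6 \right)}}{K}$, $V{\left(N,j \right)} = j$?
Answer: $- \frac{454214180}{1268334633} \approx -0.35812$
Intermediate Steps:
$A{\left(W,t \right)} = \frac{-5 + W}{-13 + W}$ ($A{\left(W,t \right)} = \frac{-5 + W}{\left(W - 12\right) - 1} = \frac{-5 + W}{\left(-12 + W\right) - 1} = \frac{-5 + W}{-13 + W}$)
$r{\left(K \right)} = \frac{13}{5 K}$ ($r{\left(K \right)} = \frac{\frac{1}{-13 + 18} \left(-5 + 18\right)}{K} = \frac{\frac{1}{5} \cdot 13}{K} = \frac{13}{5 K}$)
$\frac{156356}{r{\left(-581 \right)} - 436604} = \frac{156356}{\frac{13}{5 \left(-581\right)} - 436604} = \frac{156356}{\frac{13}{5} \left(- \frac{1}{581}\right) - 436604} = \frac{156356}{- \frac{13}{2905} - 436604} = \frac{156356}{- \frac{1268334633}{2905}} = 156356 \left(- \frac{2905}{1268334633}\right) = - \frac{454214180}{1268334633}$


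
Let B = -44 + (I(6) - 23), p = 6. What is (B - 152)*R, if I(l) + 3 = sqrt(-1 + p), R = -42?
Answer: 9324 - 42*sqrt(5) ≈ 9230.1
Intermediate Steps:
I(l) = -3 + sqrt(5) (I(l) = -3 + sqrt(-1 + 6) = -3 + sqrt(5))
B = -70 + sqrt(5) (B = -44 + ((-3 + sqrt(5)) - 23) = -44 + (-26 + sqrt(5)) = -70 + sqrt(5) ≈ -67.764)
(B - 152)*R = ((-70 + sqrt(5)) - 152)*(-42) = (-222 + sqrt(5))*(-42) = 9324 - 42*sqrt(5)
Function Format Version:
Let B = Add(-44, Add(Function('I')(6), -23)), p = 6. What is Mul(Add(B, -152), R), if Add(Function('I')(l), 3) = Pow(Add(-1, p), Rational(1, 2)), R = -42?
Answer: Add(9324, Mul(-42, Pow(5, Rational(1, 2)))) ≈ 9230.1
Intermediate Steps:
Function('I')(l) = Add(-3, Pow(5, Rational(1, 2))) (Function('I')(l) = Add(-3, Pow(Add(-1, 6), Rational(1, 2))) = Add(-3, Pow(5, Rational(1, 2))))
B = Add(-70, Pow(5, Rational(1, 2))) (B = Add(-44, Add(Add(-3, Pow(5, Rational(1, 2))), -23)) = Add(-44, Add(-26, Pow(5, Rational(1, 2)))) = Add(-70, Pow(5, Rational(1, 2))) ≈ -67.764)
Mul(Add(B, -152), R) = Mul(Add(Add(-70, Pow(5, Rational(1, 2))), -152), -42) = Mul(Add(-222, Pow(5, Rational(1, 2))), -42) = Add(9324, Mul(-42, Pow(5, Rational(1, 2))))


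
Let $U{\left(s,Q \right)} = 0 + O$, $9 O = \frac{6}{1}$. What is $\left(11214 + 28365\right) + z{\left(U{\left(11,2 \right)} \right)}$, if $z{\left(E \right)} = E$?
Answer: $\frac{118739}{3} \approx 39580.0$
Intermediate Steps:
$O = \frac{2}{3}$ ($O = \frac{6 \cdot 1^{-1}}{9} = \frac{6 \cdot 1}{9} = \frac{1}{9} \cdot 6 = \frac{2}{3} \approx 0.66667$)
$U{\left(s,Q \right)} = \frac{2}{3}$ ($U{\left(s,Q \right)} = 0 + \frac{2}{3} = \frac{2}{3}$)
$\left(11214 + 28365\right) + z{\left(U{\left(11,2 \right)} \right)} = \left(11214 + 28365\right) + \frac{2}{3} = 39579 + \frac{2}{3} = \frac{118739}{3}$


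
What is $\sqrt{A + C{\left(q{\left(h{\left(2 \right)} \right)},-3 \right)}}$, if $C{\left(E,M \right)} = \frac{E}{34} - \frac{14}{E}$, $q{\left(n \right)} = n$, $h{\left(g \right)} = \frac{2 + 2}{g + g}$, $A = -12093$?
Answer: $\frac{i \sqrt{13995658}}{34} \approx 110.03 i$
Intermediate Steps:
$h{\left(g \right)} = \frac{2}{g}$ ($h{\left(g \right)} = \frac{4}{2 g} = 4 \frac{1}{2 g} = \frac{2}{g}$)
$C{\left(E,M \right)} = - \frac{14}{E} + \frac{E}{34}$ ($C{\left(E,M \right)} = E \frac{1}{34} - \frac{14}{E} = \frac{E}{34} - \frac{14}{E} = - \frac{14}{E} + \frac{E}{34}$)
$\sqrt{A + C{\left(q{\left(h{\left(2 \right)} \right)},-3 \right)}} = \sqrt{-12093 - \left(\frac{14}{1} - \frac{1}{17 \cdot 2}\right)} = \sqrt{-12093 - \left(\frac{14}{1} - \frac{1}{17} \cdot \frac{1}{2}\right)} = \sqrt{-12093 + \left(- \frac{14}{1} + \frac{1}{34} \cdot 1\right)} = \sqrt{-12093 + \left(\left(-14\right) 1 + \frac{1}{34}\right)} = \sqrt{-12093 + \left(-14 + \frac{1}{34}\right)} = \sqrt{-12093 - \frac{475}{34}} = \sqrt{- \frac{411637}{34}} = \frac{i \sqrt{13995658}}{34}$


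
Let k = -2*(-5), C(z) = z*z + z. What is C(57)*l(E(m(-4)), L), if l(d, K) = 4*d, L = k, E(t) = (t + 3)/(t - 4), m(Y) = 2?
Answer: -33060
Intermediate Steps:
C(z) = z + z**2 (C(z) = z**2 + z = z + z**2)
k = 10
E(t) = (3 + t)/(-4 + t)
L = 10
C(57)*l(E(m(-4)), L) = (57*(1 + 57))*(4*((3 + 2)/(-4 + 2))) = (57*58)*(4*(5/(-2))) = 3306*(4*(-1/2*5)) = 3306*(4*(-5/2)) = 3306*(-10) = -33060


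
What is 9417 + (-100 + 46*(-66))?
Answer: 6281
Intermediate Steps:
9417 + (-100 + 46*(-66)) = 9417 + (-100 - 3036) = 9417 - 3136 = 6281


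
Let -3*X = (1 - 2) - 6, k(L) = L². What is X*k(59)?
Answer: 24367/3 ≈ 8122.3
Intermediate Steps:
X = 7/3 (X = -((1 - 2) - 6)/3 = -(-1 - 6)/3 = -⅓*(-7) = 7/3 ≈ 2.3333)
X*k(59) = (7/3)*59² = (7/3)*3481 = 24367/3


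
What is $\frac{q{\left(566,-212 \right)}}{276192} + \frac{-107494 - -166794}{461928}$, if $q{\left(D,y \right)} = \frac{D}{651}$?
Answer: $\frac{222134589101}{1730314846512} \approx 0.12838$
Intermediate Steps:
$q{\left(D,y \right)} = \frac{D}{651}$ ($q{\left(D,y \right)} = D \frac{1}{651} = \frac{D}{651}$)
$\frac{q{\left(566,-212 \right)}}{276192} + \frac{-107494 - -166794}{461928} = \frac{\frac{1}{651} \cdot 566}{276192} + \frac{-107494 - -166794}{461928} = \frac{566}{651} \cdot \frac{1}{276192} + \left(-107494 + 166794\right) \frac{1}{461928} = \frac{283}{89900496} + 59300 \cdot \frac{1}{461928} = \frac{283}{89900496} + \frac{14825}{115482} = \frac{222134589101}{1730314846512}$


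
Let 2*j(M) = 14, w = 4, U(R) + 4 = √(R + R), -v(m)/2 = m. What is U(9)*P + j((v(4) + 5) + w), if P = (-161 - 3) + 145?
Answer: 83 - 57*√2 ≈ 2.3898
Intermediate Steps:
v(m) = -2*m
U(R) = -4 + √2*√R (U(R) = -4 + √(R + R) = -4 + √(2*R) = -4 + √2*√R)
P = -19 (P = -164 + 145 = -19)
j(M) = 7 (j(M) = (½)*14 = 7)
U(9)*P + j((v(4) + 5) + w) = (-4 + √2*√9)*(-19) + 7 = (-4 + √2*3)*(-19) + 7 = (-4 + 3*√2)*(-19) + 7 = (76 - 57*√2) + 7 = 83 - 57*√2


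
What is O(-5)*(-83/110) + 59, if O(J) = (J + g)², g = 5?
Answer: 59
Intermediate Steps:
O(J) = (5 + J)² (O(J) = (J + 5)² = (5 + J)²)
O(-5)*(-83/110) + 59 = (5 - 5)²*(-83/110) + 59 = 0²*(-83*1/110) + 59 = 0*(-83/110) + 59 = 0 + 59 = 59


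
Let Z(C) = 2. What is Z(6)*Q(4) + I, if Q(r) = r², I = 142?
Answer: 174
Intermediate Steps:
Z(6)*Q(4) + I = 2*4² + 142 = 2*16 + 142 = 32 + 142 = 174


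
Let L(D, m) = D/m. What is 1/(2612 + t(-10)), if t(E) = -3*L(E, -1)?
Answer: 1/2582 ≈ 0.00038730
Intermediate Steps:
t(E) = 3*E (t(E) = -3*E/(-1) = -3*E*(-1) = -(-3)*E = 3*E)
1/(2612 + t(-10)) = 1/(2612 + 3*(-10)) = 1/(2612 - 30) = 1/2582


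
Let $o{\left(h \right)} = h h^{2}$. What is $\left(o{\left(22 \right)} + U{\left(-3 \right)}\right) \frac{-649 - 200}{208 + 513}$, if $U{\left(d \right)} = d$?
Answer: $- \frac{9037605}{721} \approx -12535.0$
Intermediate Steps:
$o{\left(h \right)} = h^{3}$
$\left(o{\left(22 \right)} + U{\left(-3 \right)}\right) \frac{-649 - 200}{208 + 513} = \left(22^{3} - 3\right) \frac{-649 - 200}{208 + 513} = \left(10648 - 3\right) \left(- \frac{849}{721}\right) = 10645 \left(\left(-849\right) \frac{1}{721}\right) = 10645 \left(- \frac{849}{721}\right) = - \frac{9037605}{721}$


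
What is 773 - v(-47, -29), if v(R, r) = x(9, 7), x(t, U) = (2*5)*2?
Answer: 753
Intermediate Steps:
x(t, U) = 20 (x(t, U) = 10*2 = 20)
v(R, r) = 20
773 - v(-47, -29) = 773 - 1*20 = 773 - 20 = 753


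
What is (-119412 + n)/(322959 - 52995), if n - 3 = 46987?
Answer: -36211/134982 ≈ -0.26827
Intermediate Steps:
n = 46990 (n = 3 + 46987 = 46990)
(-119412 + n)/(322959 - 52995) = (-119412 + 46990)/(322959 - 52995) = -72422/269964 = -72422*1/269964 = -36211/134982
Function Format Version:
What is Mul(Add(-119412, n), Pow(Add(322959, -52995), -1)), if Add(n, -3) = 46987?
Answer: Rational(-36211, 134982) ≈ -0.26827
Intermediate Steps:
n = 46990 (n = Add(3, 46987) = 46990)
Mul(Add(-119412, n), Pow(Add(322959, -52995), -1)) = Mul(Add(-119412, 46990), Pow(Add(322959, -52995), -1)) = Mul(-72422, Pow(269964, -1)) = Mul(-72422, Rational(1, 269964)) = Rational(-36211, 134982)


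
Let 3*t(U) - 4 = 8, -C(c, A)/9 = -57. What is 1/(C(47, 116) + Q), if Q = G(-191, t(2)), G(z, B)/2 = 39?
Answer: 1/591 ≈ 0.0016920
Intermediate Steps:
C(c, A) = 513 (C(c, A) = -9*(-57) = 513)
t(U) = 4 (t(U) = 4/3 + (⅓)*8 = 4/3 + 8/3 = 4)
G(z, B) = 78 (G(z, B) = 2*39 = 78)
Q = 78
1/(C(47, 116) + Q) = 1/(513 + 78) = 1/591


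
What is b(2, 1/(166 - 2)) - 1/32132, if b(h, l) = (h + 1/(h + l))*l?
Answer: 6589637/433428548 ≈ 0.015204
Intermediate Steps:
b(h, l) = l*(h + 1/(h + l))
b(2, 1/(166 - 2)) - 1/32132 = (1 + 2**2 + 2/(166 - 2))/((166 - 2)*(2 + 1/(166 - 2))) - 1/32132 = (1 + 4 + 2/164)/(164*(2 + 1/164)) - 1*1/32132 = (1 + 4 + 2*(1/164))/(164*(2 + 1/164)) - 1/32132 = (1 + 4 + 1/82)/(164*(329/164)) - 1/32132 = (1/164)*(164/329)*(411/82) - 1/32132 = 411/26978 - 1/32132 = 6589637/433428548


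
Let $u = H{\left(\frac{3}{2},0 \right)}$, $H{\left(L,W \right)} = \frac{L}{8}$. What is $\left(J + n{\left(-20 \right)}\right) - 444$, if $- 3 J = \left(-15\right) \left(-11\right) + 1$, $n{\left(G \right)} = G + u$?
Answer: $- \frac{24919}{48} \approx -519.15$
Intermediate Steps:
$H{\left(L,W \right)} = \frac{L}{8}$ ($H{\left(L,W \right)} = L \frac{1}{8} = \frac{L}{8}$)
$u = \frac{3}{16}$ ($u = \frac{3 \cdot \frac{1}{2}}{8} = \frac{1}{8} \cdot \frac{3}{2} = \frac{3}{16} \approx 0.1875$)
$n{\left(G \right)} = \frac{3}{16} + G$ ($n{\left(G \right)} = G + \frac{3}{16} = \frac{3}{16} + G$)
$J = - \frac{166}{3}$ ($J = - \frac{\left(-15\right) \left(-11\right) + 1}{3} = - \frac{165 + 1}{3} = \left(- \frac{1}{3}\right) 166 = - \frac{166}{3} \approx -55.333$)
$\left(J + n{\left(-20 \right)}\right) - 444 = \left(- \frac{166}{3} + \left(\frac{3}{16} - 20\right)\right) - 444 = \left(- \frac{166}{3} - \frac{317}{16}\right) - 444 = - \frac{3607}{48} - 444 = - \frac{24919}{48}$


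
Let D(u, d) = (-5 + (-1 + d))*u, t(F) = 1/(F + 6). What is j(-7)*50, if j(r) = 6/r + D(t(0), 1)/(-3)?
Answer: -1825/63 ≈ -28.968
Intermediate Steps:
t(F) = 1/(6 + F)
D(u, d) = u*(-6 + d) (D(u, d) = (-6 + d)*u = u*(-6 + d))
j(r) = 5/18 + 6/r (j(r) = 6/r + ((-6 + 1)/(6 + 0))/(-3) = 6/r + (-5/6)*(-⅓) = 6/r + ((⅙)*(-5))*(-⅓) = 6/r - ⅚*(-⅓) = 6/r + 5/18 = 5/18 + 6/r)
j(-7)*50 = (5/18 + 6/(-7))*50 = (5/18 + 6*(-⅐))*50 = (5/18 - 6/7)*50 = -73/126*50 = -1825/63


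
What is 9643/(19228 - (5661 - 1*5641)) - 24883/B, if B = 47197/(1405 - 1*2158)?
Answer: 360353476663/906559976 ≈ 397.50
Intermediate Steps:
B = -47197/753 (B = 47197/(1405 - 2158) = 47197/(-753) = 47197*(-1/753) = -47197/753 ≈ -62.679)
9643/(19228 - (5661 - 1*5641)) - 24883/B = 9643/(19228 - (5661 - 1*5641)) - 24883/(-47197/753) = 9643/(19228 - (5661 - 5641)) - 24883*(-753/47197) = 9643/(19228 - 1*20) + 18736899/47197 = 9643/(19228 - 20) + 18736899/47197 = 9643/19208 + 18736899/47197 = 360353476663/906559976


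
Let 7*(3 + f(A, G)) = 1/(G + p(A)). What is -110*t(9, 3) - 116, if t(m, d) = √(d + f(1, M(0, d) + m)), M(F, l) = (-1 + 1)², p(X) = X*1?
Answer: -116 - 11*√70/7 ≈ -129.15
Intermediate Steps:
p(X) = X
M(F, l) = 0 (M(F, l) = 0² = 0)
f(A, G) = -3 + 1/(7*(A + G)) (f(A, G) = -3 + 1/(7*(G + A)) = -3 + 1/(7*(A + G)))
t(m, d) = √(d + (-20/7 - 3*m)/(1 + m)) (t(m, d) = √(d + (⅐ - 3*1 - 3*(0 + m))/(1 + (0 + m))) = √(d + (⅐ - 3 - 3*m)/(1 + m)) = √(d + (-20/7 - 3*m)/(1 + m)))
-110*t(9, 3) - 116 = -110*√7*√((-20 - 21*9 + 7*3*(1 + 9))/(1 + 9))/7 - 116 = -110*√7*√((-20 - 189 + 7*3*10)/10)/7 - 116 = -110*√7*√((-20 - 189 + 210)/10)/7 - 116 = -110*√7*√((⅒)*1)/7 - 116 = -110*√7*√(⅒)/7 - 116 = -110*√7*√10/10/7 - 116 = -11*√70/7 - 116 = -116 - 11*√70/7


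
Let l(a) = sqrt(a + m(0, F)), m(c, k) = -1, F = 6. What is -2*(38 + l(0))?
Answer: -76 - 2*I ≈ -76.0 - 2.0*I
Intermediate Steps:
l(a) = sqrt(-1 + a) (l(a) = sqrt(a - 1) = sqrt(-1 + a))
-2*(38 + l(0)) = -2*(38 + sqrt(-1 + 0)) = -2*(38 + sqrt(-1)) = -2*(38 + I) = -76 - 2*I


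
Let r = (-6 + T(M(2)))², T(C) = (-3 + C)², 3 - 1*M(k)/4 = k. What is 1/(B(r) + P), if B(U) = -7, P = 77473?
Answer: 1/77466 ≈ 1.2909e-5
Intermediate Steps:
M(k) = 12 - 4*k
r = 25 (r = (-6 + (-3 + (12 - 4*2))²)² = (-6 + (-3 + (12 - 8))²)² = (-6 + (-3 + 4)²)² = (-6 + 1²)² = (-6 + 1)² = (-5)² = 25)
1/(B(r) + P) = 1/(-7 + 77473) = 1/77466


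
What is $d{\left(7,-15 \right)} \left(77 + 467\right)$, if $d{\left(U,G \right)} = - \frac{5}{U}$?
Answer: $- \frac{2720}{7} \approx -388.57$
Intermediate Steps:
$d{\left(7,-15 \right)} \left(77 + 467\right) = - \frac{5}{7} \left(77 + 467\right) = \left(-5\right) \frac{1}{7} \cdot 544 = \left(- \frac{5}{7}\right) 544 = - \frac{2720}{7}$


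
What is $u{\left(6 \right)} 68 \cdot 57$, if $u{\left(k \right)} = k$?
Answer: $23256$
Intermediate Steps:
$u{\left(6 \right)} 68 \cdot 57 = 6 \cdot 68 \cdot 57 = 408 \cdot 57 = 23256$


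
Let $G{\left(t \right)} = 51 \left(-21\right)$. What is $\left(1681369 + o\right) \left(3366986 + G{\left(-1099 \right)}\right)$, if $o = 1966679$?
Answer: $12279019483920$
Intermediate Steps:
$G{\left(t \right)} = -1071$
$\left(1681369 + o\right) \left(3366986 + G{\left(-1099 \right)}\right) = \left(1681369 + 1966679\right) \left(3366986 - 1071\right) = 3648048 \cdot 3365915 = 12279019483920$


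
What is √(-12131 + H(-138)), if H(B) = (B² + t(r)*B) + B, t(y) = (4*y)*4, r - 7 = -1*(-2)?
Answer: I*√13097 ≈ 114.44*I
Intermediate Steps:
r = 9 (r = 7 - 1*(-2) = 7 + 2 = 9)
t(y) = 16*y
H(B) = B² + 145*B (H(B) = (B² + (16*9)*B) + B = (B² + 144*B) + B = B² + 145*B)
√(-12131 + H(-138)) = √(-12131 - 138*(145 - 138)) = √(-12131 - 138*7) = √(-12131 - 966) = √(-13097) = I*√13097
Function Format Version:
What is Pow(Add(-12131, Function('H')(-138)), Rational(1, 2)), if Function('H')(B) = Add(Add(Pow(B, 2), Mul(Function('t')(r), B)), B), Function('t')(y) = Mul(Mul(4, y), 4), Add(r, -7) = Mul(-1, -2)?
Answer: Mul(I, Pow(13097, Rational(1, 2))) ≈ Mul(114.44, I)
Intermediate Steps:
r = 9 (r = Add(7, Mul(-1, -2)) = Add(7, 2) = 9)
Function('t')(y) = Mul(16, y)
Function('H')(B) = Add(Pow(B, 2), Mul(145, B)) (Function('H')(B) = Add(Add(Pow(B, 2), Mul(Mul(16, 9), B)), B) = Add(Add(Pow(B, 2), Mul(144, B)), B) = Add(Pow(B, 2), Mul(145, B)))
Pow(Add(-12131, Function('H')(-138)), Rational(1, 2)) = Pow(Add(-12131, Mul(-138, Add(145, -138))), Rational(1, 2)) = Pow(Add(-12131, Mul(-138, 7)), Rational(1, 2)) = Pow(Add(-12131, -966), Rational(1, 2)) = Pow(-13097, Rational(1, 2)) = Mul(I, Pow(13097, Rational(1, 2)))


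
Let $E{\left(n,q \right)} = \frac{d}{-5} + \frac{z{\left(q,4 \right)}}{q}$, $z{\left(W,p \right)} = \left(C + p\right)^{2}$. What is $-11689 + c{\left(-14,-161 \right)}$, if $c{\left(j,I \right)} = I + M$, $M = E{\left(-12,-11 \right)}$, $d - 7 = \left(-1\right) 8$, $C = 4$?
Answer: $- \frac{652059}{55} \approx -11856.0$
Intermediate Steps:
$z{\left(W,p \right)} = \left(4 + p\right)^{2}$
$d = -1$ ($d = 7 - 8 = -1$)
$E{\left(n,q \right)} = \frac{1}{5} + \frac{64}{q}$ ($E{\left(n,q \right)} = - \frac{1}{-5} + \frac{\left(4 + 4\right)^{2}}{q} = \left(-1\right) \left(- \frac{1}{5}\right) + \frac{8^{2}}{q} = \frac{1}{5} + \frac{64}{q}$)
$M = - \frac{309}{55}$ ($M = \frac{320 - 11}{5 \left(-11\right)} = \frac{1}{5} \left(- \frac{1}{11}\right) 309 = - \frac{309}{55} \approx -5.6182$)
$c{\left(j,I \right)} = - \frac{309}{55} + I$ ($c{\left(j,I \right)} = I - \frac{309}{55} = - \frac{309}{55} + I$)
$-11689 + c{\left(-14,-161 \right)} = -11689 - \frac{9164}{55} = - \frac{652059}{55}$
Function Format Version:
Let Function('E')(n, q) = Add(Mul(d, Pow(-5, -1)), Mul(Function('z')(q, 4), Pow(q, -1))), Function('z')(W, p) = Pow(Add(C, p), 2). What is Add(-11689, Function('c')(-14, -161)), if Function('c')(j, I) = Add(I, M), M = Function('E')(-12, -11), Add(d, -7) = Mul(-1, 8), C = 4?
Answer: Rational(-652059, 55) ≈ -11856.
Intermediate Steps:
Function('z')(W, p) = Pow(Add(4, p), 2)
d = -1 (d = Add(7, Mul(-1, 8)) = Add(7, -8) = -1)
Function('E')(n, q) = Add(Rational(1, 5), Mul(64, Pow(q, -1))) (Function('E')(n, q) = Add(Mul(-1, Pow(-5, -1)), Mul(Pow(Add(4, 4), 2), Pow(q, -1))) = Add(Mul(-1, Rational(-1, 5)), Mul(Pow(8, 2), Pow(q, -1))) = Add(Rational(1, 5), Mul(64, Pow(q, -1))))
M = Rational(-309, 55) (M = Mul(Rational(1, 5), Pow(-11, -1), Add(320, -11)) = Mul(Rational(1, 5), Rational(-1, 11), 309) = Rational(-309, 55) ≈ -5.6182)
Function('c')(j, I) = Add(Rational(-309, 55), I) (Function('c')(j, I) = Add(I, Rational(-309, 55)) = Add(Rational(-309, 55), I))
Add(-11689, Function('c')(-14, -161)) = Add(-11689, Add(Rational(-309, 55), -161)) = Add(-11689, Rational(-9164, 55)) = Rational(-652059, 55)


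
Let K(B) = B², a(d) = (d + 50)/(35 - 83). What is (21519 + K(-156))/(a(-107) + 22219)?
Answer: 733680/355523 ≈ 2.0637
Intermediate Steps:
a(d) = -25/24 - d/48 (a(d) = (50 + d)/(-48) = (50 + d)*(-1/48) = -25/24 - d/48)
(21519 + K(-156))/(a(-107) + 22219) = (21519 + (-156)²)/((-25/24 - 1/48*(-107)) + 22219) = (21519 + 24336)/((-25/24 + 107/48) + 22219) = 45855/(19/16 + 22219) = 45855/(355523/16) = 45855*(16/355523) = 733680/355523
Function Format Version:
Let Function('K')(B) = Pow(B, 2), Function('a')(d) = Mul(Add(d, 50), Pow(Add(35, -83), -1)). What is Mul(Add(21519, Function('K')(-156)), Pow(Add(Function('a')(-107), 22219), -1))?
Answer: Rational(733680, 355523) ≈ 2.0637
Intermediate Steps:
Function('a')(d) = Add(Rational(-25, 24), Mul(Rational(-1, 48), d)) (Function('a')(d) = Mul(Add(50, d), Pow(-48, -1)) = Mul(Add(50, d), Rational(-1, 48)) = Add(Rational(-25, 24), Mul(Rational(-1, 48), d)))
Mul(Add(21519, Function('K')(-156)), Pow(Add(Function('a')(-107), 22219), -1)) = Mul(Add(21519, Pow(-156, 2)), Pow(Add(Add(Rational(-25, 24), Mul(Rational(-1, 48), -107)), 22219), -1)) = Mul(Add(21519, 24336), Pow(Add(Add(Rational(-25, 24), Rational(107, 48)), 22219), -1)) = Mul(45855, Pow(Add(Rational(19, 16), 22219), -1)) = Mul(45855, Pow(Rational(355523, 16), -1)) = Mul(45855, Rational(16, 355523)) = Rational(733680, 355523)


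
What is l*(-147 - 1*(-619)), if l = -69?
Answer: -32568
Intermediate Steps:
l*(-147 - 1*(-619)) = -69*(-147 - 1*(-619)) = -69*(-147 + 619) = -69*472 = -32568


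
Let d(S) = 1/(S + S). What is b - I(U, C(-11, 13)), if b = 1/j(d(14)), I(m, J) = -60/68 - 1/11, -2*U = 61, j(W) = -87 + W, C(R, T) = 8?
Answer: 437934/455345 ≈ 0.96176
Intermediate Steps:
d(S) = 1/(2*S)
U = -61/2 (U = -½*61 = -61/2 ≈ -30.500)
I(m, J) = -182/187 (I(m, J) = -60*1/68 - 1*1/11 = -15/17 - 1/11 = -182/187)
b = -28/2435 (b = 1/(-87 + (½)/14) = 1/(-87 + (½)*(1/14)) = 1/(-87 + 1/28) = 1/(-2435/28) = -28/2435 ≈ -0.011499)
b - I(U, C(-11, 13)) = -28/2435 - 1*(-182/187) = -28/2435 + 182/187 = 437934/455345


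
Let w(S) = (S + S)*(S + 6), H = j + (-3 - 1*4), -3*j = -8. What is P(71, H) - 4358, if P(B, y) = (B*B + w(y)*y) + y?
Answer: 20014/27 ≈ 741.26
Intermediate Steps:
j = 8/3 (j = -⅓*(-8) = 8/3 ≈ 2.6667)
H = -13/3 (H = 8/3 + (-3 - 1*4) = 8/3 + (-3 - 4) = 8/3 - 7 = -13/3 ≈ -4.3333)
w(S) = 2*S*(6 + S) (w(S) = (2*S)*(6 + S) = 2*S*(6 + S))
P(B, y) = y + B² + 2*y²*(6 + y) (P(B, y) = (B*B + (2*y*(6 + y))*y) + y = (B² + 2*y²*(6 + y)) + y = y + B² + 2*y²*(6 + y))
P(71, H) - 4358 = (-13/3 + 71² + 2*(-13/3)²*(6 - 13/3)) - 4358 = (-13/3 + 5041 + 2*(169/9)*(5/3)) - 4358 = (-13/3 + 5041 + 1690/27) - 4358 = 137680/27 - 4358 = 20014/27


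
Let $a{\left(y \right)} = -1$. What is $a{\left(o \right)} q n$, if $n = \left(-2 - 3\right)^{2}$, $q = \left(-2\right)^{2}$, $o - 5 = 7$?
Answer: $-100$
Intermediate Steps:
$o = 12$ ($o = 5 + 7 = 12$)
$q = 4$
$n = 25$ ($n = \left(-5\right)^{2} = 25$)
$a{\left(o \right)} q n = \left(-1\right) 4 \cdot 25 = \left(-4\right) 25 = -100$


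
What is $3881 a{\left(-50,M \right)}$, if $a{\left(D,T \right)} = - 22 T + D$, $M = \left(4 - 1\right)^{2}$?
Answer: $-962488$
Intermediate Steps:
$M = 9$ ($M = 3^{2} = 9$)
$a{\left(D,T \right)} = D - 22 T$
$3881 a{\left(-50,M \right)} = 3881 \left(-50 - 198\right) = 3881 \left(-248\right) = -962488$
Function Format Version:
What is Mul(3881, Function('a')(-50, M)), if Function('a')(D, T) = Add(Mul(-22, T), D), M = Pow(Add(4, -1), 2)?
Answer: -962488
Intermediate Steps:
M = 9 (M = Pow(3, 2) = 9)
Function('a')(D, T) = Add(D, Mul(-22, T))
Mul(3881, Function('a')(-50, M)) = Mul(3881, Add(-50, Mul(-22, 9))) = Mul(3881, Add(-50, -198)) = Mul(3881, -248) = -962488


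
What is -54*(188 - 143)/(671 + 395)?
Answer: -1215/533 ≈ -2.2795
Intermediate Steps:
-54*(188 - 143)/(671 + 395) = -2430/1066 = -54*45/1066 = -1215/533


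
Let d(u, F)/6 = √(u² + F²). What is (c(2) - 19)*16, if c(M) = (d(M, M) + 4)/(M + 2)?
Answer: -288 + 48*√2 ≈ -220.12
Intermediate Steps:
d(u, F) = 6*√(F² + u²) (d(u, F) = 6*√(u² + F²) = 6*√(F² + u²))
c(M) = (4 + 6*√2*√(M²))/(2 + M) (c(M) = (6*√(M² + M²) + 4)/(M + 2) = (6*√(2*M²) + 4)/(2 + M) = (6*(√2*√(M²)) + 4)/(2 + M) = (6*√2*√(M²) + 4)/(2 + M) = (4 + 6*√2*√(M²))/(2 + M))
(c(2) - 19)*16 = (2*(2 + 3*√2*√(2²))/(2 + 2) - 19)*16 = (2*(2 + 3*√2*√4)/4 - 19)*16 = (2*(¼)*(2 + 3*√2*2) - 19)*16 = (2*(¼)*(2 + 6*√2) - 19)*16 = ((1 + 3*√2) - 19)*16 = (-18 + 3*√2)*16 = -288 + 48*√2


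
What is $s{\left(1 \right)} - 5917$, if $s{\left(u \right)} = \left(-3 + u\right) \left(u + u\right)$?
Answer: $-5921$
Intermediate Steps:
$s{\left(u \right)} = 2 u \left(-3 + u\right)$ ($s{\left(u \right)} = \left(-3 + u\right) 2 u = 2 u \left(-3 + u\right)$)
$s{\left(1 \right)} - 5917 = 2 \cdot 1 \left(-3 + 1\right) - 5917 = 2 \cdot 1 \left(-2\right) - 5917 = -4 - 5917 = -5921$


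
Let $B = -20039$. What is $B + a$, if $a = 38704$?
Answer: $18665$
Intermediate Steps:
$B + a = -20039 + 38704 = 18665$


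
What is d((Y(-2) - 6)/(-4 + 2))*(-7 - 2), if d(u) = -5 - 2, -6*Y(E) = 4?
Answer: 63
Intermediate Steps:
Y(E) = -2/3 (Y(E) = -1/6*4 = -2/3)
d(u) = -7
d((Y(-2) - 6)/(-4 + 2))*(-7 - 2) = -7*(-7 - 2) = -7*(-9) = 63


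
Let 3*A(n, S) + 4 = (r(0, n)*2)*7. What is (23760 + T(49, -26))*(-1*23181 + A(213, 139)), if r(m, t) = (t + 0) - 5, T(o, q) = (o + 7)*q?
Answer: -1486227040/3 ≈ -4.9541e+8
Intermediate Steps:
T(o, q) = q*(7 + o) (T(o, q) = (7 + o)*q = q*(7 + o))
r(m, t) = -5 + t (r(m, t) = t - 5 = -5 + t)
A(n, S) = -74/3 + 14*n/3 (A(n, S) = -4/3 + (((-5 + n)*2)*7)/3 = -4/3 + ((-10 + 2*n)*7)/3 = -4/3 + (-70 + 14*n)/3 = -4/3 + (-70/3 + 14*n/3) = -74/3 + 14*n/3)
(23760 + T(49, -26))*(-1*23181 + A(213, 139)) = (23760 - 26*(7 + 49))*(-1*23181 + (-74/3 + (14/3)*213)) = (23760 - 26*56)*(-23181 + (-74/3 + 994)) = (23760 - 1456)*(-23181 + 2908/3) = 22304*(-66635/3) = -1486227040/3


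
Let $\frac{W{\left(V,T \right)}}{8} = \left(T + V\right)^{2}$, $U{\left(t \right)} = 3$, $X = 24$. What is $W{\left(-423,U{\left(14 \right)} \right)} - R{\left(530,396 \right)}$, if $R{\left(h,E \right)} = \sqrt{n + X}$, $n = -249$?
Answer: $1411200 - 15 i \approx 1.4112 \cdot 10^{6} - 15.0 i$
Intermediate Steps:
$R{\left(h,E \right)} = 15 i$ ($R{\left(h,E \right)} = \sqrt{-249 + 24} = \sqrt{-225} = 15 i$)
$W{\left(V,T \right)} = 8 \left(T + V\right)^{2}$
$W{\left(-423,U{\left(14 \right)} \right)} - R{\left(530,396 \right)} = 8 \left(3 - 423\right)^{2} - 15 i = 8 \left(-420\right)^{2} - 15 i = 8 \cdot 176400 - 15 i = 1411200 - 15 i$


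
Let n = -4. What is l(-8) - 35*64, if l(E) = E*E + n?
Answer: -2180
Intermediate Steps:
l(E) = -4 + E² (l(E) = E*E - 4 = E² - 4 = -4 + E²)
l(-8) - 35*64 = (-4 + (-8)²) - 35*64 = (-4 + 64) - 2240 = 60 - 2240 = -2180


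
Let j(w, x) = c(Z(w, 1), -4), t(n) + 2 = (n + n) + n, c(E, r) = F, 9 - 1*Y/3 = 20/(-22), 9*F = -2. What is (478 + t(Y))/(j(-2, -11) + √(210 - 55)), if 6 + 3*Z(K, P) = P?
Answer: 111906/138061 + 503577*√155/138061 ≈ 46.221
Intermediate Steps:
Z(K, P) = -2 + P/3
F = -2/9 (F = (⅑)*(-2) = -2/9 ≈ -0.22222)
Y = 327/11 (Y = 27 - 60/(-22) = 27 - 60*(-1)/22 = 27 - 3*(-10/11) = 27 + 30/11 = 327/11 ≈ 29.727)
c(E, r) = -2/9
t(n) = -2 + 3*n (t(n) = -2 + ((n + n) + n) = -2 + (2*n + n) = -2 + 3*n)
j(w, x) = -2/9
(478 + t(Y))/(j(-2, -11) + √(210 - 55)) = (478 + (-2 + 3*(327/11)))/(-2/9 + √(210 - 55)) = (478 + (-2 + 981/11))/(-2/9 + √155) = (478 + 959/11)/(-2/9 + √155) = 6217/(11*(-2/9 + √155))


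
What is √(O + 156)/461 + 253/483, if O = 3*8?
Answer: 11/21 + 6*√5/461 ≈ 0.55291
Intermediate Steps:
O = 24
√(O + 156)/461 + 253/483 = √(24 + 156)/461 + 253/483 = √180*(1/461) + 253*(1/483) = (6*√5)*(1/461) + 11/21 = 6*√5/461 + 11/21 = 11/21 + 6*√5/461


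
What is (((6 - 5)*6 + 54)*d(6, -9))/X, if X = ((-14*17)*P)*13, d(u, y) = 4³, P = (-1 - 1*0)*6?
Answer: 320/1547 ≈ 0.20685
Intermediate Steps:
P = -6 (P = (-1 + 0)*6 = -1*6 = -6)
d(u, y) = 64
X = 18564 (X = (-14*17*(-6))*13 = -238*(-6)*13 = 1428*13 = 18564)
(((6 - 5)*6 + 54)*d(6, -9))/X = (((6 - 5)*6 + 54)*64)/18564 = ((1*6 + 54)*64)*(1/18564) = ((6 + 54)*64)*(1/18564) = (60*64)*(1/18564) = 3840*(1/18564) = 320/1547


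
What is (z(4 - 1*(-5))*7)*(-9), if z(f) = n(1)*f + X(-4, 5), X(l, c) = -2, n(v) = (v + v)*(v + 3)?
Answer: -4410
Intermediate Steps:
n(v) = 2*v*(3 + v) (n(v) = (2*v)*(3 + v) = 2*v*(3 + v))
z(f) = -2 + 8*f (z(f) = (2*1*(3 + 1))*f - 2 = (2*1*4)*f - 2 = 8*f - 2 = -2 + 8*f)
(z(4 - 1*(-5))*7)*(-9) = ((-2 + 8*(4 - 1*(-5)))*7)*(-9) = ((-2 + 8*(4 + 5))*7)*(-9) = ((-2 + 8*9)*7)*(-9) = ((-2 + 72)*7)*(-9) = (70*7)*(-9) = 490*(-9) = -4410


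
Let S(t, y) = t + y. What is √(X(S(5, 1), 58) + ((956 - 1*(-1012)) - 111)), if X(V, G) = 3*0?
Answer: √1857 ≈ 43.093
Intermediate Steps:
X(V, G) = 0
√(X(S(5, 1), 58) + ((956 - 1*(-1012)) - 111)) = √(0 + ((956 - 1*(-1012)) - 111)) = √(0 + ((956 + 1012) - 111)) = √(0 + (1968 - 111)) = √(0 + 1857) = √1857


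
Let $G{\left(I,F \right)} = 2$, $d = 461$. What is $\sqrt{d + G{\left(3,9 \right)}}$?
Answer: $\sqrt{463} \approx 21.517$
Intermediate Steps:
$\sqrt{d + G{\left(3,9 \right)}} = \sqrt{461 + 2} = \sqrt{463}$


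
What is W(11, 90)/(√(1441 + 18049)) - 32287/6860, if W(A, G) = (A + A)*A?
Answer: -32287/6860 + 121*√19490/9745 ≈ -2.9731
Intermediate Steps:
W(A, G) = 2*A² (W(A, G) = (2*A)*A = 2*A²)
W(11, 90)/(√(1441 + 18049)) - 32287/6860 = (2*11²)/(√(1441 + 18049)) - 32287/6860 = (2*121)/(√19490) - 32287*1/6860 = 242*(√19490/19490) - 32287/6860 = 121*√19490/9745 - 32287/6860 = -32287/6860 + 121*√19490/9745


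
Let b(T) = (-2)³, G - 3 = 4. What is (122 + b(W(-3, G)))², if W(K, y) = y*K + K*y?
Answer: 12996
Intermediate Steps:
G = 7 (G = 3 + 4 = 7)
W(K, y) = 2*K*y (W(K, y) = K*y + K*y = 2*K*y)
b(T) = -8
(122 + b(W(-3, G)))² = (122 - 8)² = 114² = 12996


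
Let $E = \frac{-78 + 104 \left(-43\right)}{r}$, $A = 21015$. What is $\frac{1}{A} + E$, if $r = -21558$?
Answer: $\frac{15939968}{75506895} \approx 0.21111$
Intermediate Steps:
$E = \frac{2275}{10779}$ ($E = \frac{-78 + 104 \left(-43\right)}{-21558} = \left(-78 - 4472\right) \left(- \frac{1}{21558}\right) = \left(-4550\right) \left(- \frac{1}{21558}\right) = \frac{2275}{10779} \approx 0.21106$)
$\frac{1}{A} + E = \frac{1}{21015} + \frac{2275}{10779} = \frac{15939968}{75506895}$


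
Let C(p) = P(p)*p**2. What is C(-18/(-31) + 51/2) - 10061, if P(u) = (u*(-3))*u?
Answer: -20658460416659/14776336 ≈ -1.3981e+6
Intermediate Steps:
P(u) = -3*u**2 (P(u) = (-3*u)*u = -3*u**2)
C(p) = -3*p**4 (C(p) = (-3*p**2)*p**2 = -3*p**4)
C(-18/(-31) + 51/2) - 10061 = -3*(-18/(-31) + 51/2)**4 - 10061 = -3*(-18*(-1/31) + 51*(1/2))**4 - 10061 = -3*(18/31 + 51/2)**4 - 10061 = -3*(1617/62)**4 - 10061 = -3*6836598566721/14776336 - 10061 = -20509795700163/14776336 - 10061 = -20658460416659/14776336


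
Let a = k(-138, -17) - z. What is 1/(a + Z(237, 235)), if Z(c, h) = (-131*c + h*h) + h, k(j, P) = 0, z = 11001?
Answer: 1/13412 ≈ 7.4560e-5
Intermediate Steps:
Z(c, h) = h + h**2 - 131*c (Z(c, h) = (-131*c + h**2) + h = (h**2 - 131*c) + h = h + h**2 - 131*c)
a = -11001 (a = 0 - 1*11001 = 0 - 11001 = -11001)
1/(a + Z(237, 235)) = 1/(-11001 + (235 + 235**2 - 131*237)) = 1/(-11001 + (235 + 55225 - 31047)) = 1/(-11001 + 24413) = 1/13412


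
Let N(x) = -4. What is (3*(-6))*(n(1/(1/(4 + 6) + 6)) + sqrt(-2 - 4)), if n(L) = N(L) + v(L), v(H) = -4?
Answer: 144 - 18*I*sqrt(6) ≈ 144.0 - 44.091*I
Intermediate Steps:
n(L) = -8 (n(L) = -4 - 4 = -8)
(3*(-6))*(n(1/(1/(4 + 6) + 6)) + sqrt(-2 - 4)) = (3*(-6))*(-8 + sqrt(-2 - 4)) = -18*(-8 + sqrt(-6)) = -18*(-8 + I*sqrt(6)) = 144 - 18*I*sqrt(6)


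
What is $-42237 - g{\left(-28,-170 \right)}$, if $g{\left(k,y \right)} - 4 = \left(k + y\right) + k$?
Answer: $-42015$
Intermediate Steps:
$g{\left(k,y \right)} = 4 + y + 2 k$ ($g{\left(k,y \right)} = 4 + \left(\left(k + y\right) + k\right) = 4 + \left(y + 2 k\right) = 4 + y + 2 k$)
$-42237 - g{\left(-28,-170 \right)} = -42237 - \left(4 - 170 + 2 \left(-28\right)\right) = -42237 - \left(4 - 170 - 56\right) = -42237 - -222 = -42237 + 222 = -42015$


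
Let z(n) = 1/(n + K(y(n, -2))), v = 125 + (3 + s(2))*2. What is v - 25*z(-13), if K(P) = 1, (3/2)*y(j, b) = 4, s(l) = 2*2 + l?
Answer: 1741/12 ≈ 145.08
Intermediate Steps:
s(l) = 4 + l
y(j, b) = 8/3 (y(j, b) = (2/3)*4 = 8/3)
v = 143 (v = 125 + (3 + (4 + 2))*2 = 125 + (3 + 6)*2 = 125 + 9*2 = 125 + 18 = 143)
z(n) = 1/(1 + n) (z(n) = 1/(n + 1) = 1/(1 + n))
v - 25*z(-13) = 143 - 25/(1 - 13) = 143 - 25/(-12) = 143 - 25*(-1/12) = 143 + 25/12 = 1741/12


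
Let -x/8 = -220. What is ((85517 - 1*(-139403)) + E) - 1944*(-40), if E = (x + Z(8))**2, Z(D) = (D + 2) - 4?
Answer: 3421436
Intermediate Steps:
Z(D) = -2 + D (Z(D) = (2 + D) - 4 = -2 + D)
x = 1760 (x = -8*(-220) = 1760)
E = 3118756 (E = (1760 + (-2 + 8))**2 = (1760 + 6)**2 = 1766**2 = 3118756)
((85517 - 1*(-139403)) + E) - 1944*(-40) = ((85517 - 1*(-139403)) + 3118756) - 1944*(-40) = ((85517 + 139403) + 3118756) + 77760 = (224920 + 3118756) + 77760 = 3343676 + 77760 = 3421436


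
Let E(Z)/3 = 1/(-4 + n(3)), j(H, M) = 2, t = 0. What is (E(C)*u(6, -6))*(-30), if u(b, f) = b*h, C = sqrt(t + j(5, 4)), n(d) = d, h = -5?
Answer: -2700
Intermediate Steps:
C = sqrt(2) (C = sqrt(0 + 2) = sqrt(2) ≈ 1.4142)
u(b, f) = -5*b (u(b, f) = b*(-5) = -5*b)
E(Z) = -3 (E(Z) = 3/(-4 + 3) = 3/(-1) = 3*(-1) = -3)
(E(C)*u(6, -6))*(-30) = -(-15)*6*(-30) = -3*(-30)*(-30) = 90*(-30) = -2700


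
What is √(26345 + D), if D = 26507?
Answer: 2*√13213 ≈ 229.90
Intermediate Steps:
√(26345 + D) = √(26345 + 26507) = √52852 = 2*√13213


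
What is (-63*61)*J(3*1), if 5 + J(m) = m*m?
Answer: -15372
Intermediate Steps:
J(m) = -5 + m² (J(m) = -5 + m*m = -5 + m²)
(-63*61)*J(3*1) = (-63*61)*(-5 + (3*1)²) = -3843*(-5 + 3²) = -3843*(-5 + 9) = -3843*4 = -15372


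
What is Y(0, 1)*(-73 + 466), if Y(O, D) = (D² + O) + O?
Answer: 393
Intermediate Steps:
Y(O, D) = D² + 2*O (Y(O, D) = (O + D²) + O = D² + 2*O)
Y(0, 1)*(-73 + 466) = (1² + 2*0)*(-73 + 466) = (1 + 0)*393 = 1*393 = 393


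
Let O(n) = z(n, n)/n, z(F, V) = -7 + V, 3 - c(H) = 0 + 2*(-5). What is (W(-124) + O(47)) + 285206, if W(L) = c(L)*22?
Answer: 13418164/47 ≈ 2.8549e+5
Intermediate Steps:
c(H) = 13 (c(H) = 3 - (0 + 2*(-5)) = 3 - (0 - 10) = 3 - 1*(-10) = 3 + 10 = 13)
O(n) = (-7 + n)/n
W(L) = 286 (W(L) = 13*22 = 286)
(W(-124) + O(47)) + 285206 = (286 + (-7 + 47)/47) + 285206 = (286 + (1/47)*40) + 285206 = (286 + 40/47) + 285206 = 13482/47 + 285206 = 13418164/47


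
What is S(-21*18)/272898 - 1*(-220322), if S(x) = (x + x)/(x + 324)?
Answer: 30062716585/136449 ≈ 2.2032e+5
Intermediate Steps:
S(x) = 2*x/(324 + x) (S(x) = (2*x)/(324 + x) = 2*x/(324 + x))
S(-21*18)/272898 - 1*(-220322) = (2*(-21*18)/(324 - 21*18))/272898 - 1*(-220322) = (2*(-378)/(324 - 378))*(1/272898) + 220322 = (2*(-378)/(-54))*(1/272898) + 220322 = (2*(-378)*(-1/54))*(1/272898) + 220322 = 14*(1/272898) + 220322 = 7/136449 + 220322 = 30062716585/136449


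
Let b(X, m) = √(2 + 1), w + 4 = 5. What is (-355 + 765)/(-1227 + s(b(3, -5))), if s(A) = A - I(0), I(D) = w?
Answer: -503480/1507981 - 410*√3/1507981 ≈ -0.33435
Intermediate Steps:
w = 1 (w = -4 + 5 = 1)
I(D) = 1
b(X, m) = √3
s(A) = -1 + A (s(A) = A - 1*1 = A - 1 = -1 + A)
(-355 + 765)/(-1227 + s(b(3, -5))) = (-355 + 765)/(-1227 + (-1 + √3)) = 410/(-1228 + √3)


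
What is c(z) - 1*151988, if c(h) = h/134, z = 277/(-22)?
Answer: -448060901/2948 ≈ -1.5199e+5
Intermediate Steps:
z = -277/22 (z = 277*(-1/22) = -277/22 ≈ -12.591)
c(h) = h/134 (c(h) = h*(1/134) = h/134)
c(z) - 1*151988 = (1/134)*(-277/22) - 1*151988 = -277/2948 - 151988 = -448060901/2948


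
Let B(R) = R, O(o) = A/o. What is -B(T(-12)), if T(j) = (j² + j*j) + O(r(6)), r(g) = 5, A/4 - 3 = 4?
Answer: -1468/5 ≈ -293.60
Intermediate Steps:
A = 28 (A = 12 + 4*4 = 12 + 16 = 28)
O(o) = 28/o
T(j) = 28/5 + 2*j² (T(j) = (j² + j*j) + 28/5 = (j² + j²) + 28*(⅕) = 2*j² + 28/5 = 28/5 + 2*j²)
-B(T(-12)) = -(28/5 + 2*(-12)²) = -(28/5 + 2*144) = -(28/5 + 288) = -1*1468/5 = -1468/5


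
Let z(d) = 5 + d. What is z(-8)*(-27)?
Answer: 81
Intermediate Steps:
z(-8)*(-27) = (5 - 8)*(-27) = -3*(-27) = 81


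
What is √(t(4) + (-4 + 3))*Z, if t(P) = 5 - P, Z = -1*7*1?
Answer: 0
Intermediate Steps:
Z = -7 (Z = -7*1 = -7)
√(t(4) + (-4 + 3))*Z = √((5 - 1*4) + (-4 + 3))*(-7) = √((5 - 4) - 1)*(-7) = √(1 - 1)*(-7) = √0*(-7) = 0*(-7) = 0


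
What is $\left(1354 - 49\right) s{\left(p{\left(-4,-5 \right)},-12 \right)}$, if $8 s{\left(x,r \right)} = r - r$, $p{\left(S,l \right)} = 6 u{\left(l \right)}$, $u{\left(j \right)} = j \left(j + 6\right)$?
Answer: $0$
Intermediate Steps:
$u{\left(j \right)} = j \left(6 + j\right)$
$p{\left(S,l \right)} = 6 l \left(6 + l\right)$
$s{\left(x,r \right)} = 0$ ($s{\left(x,r \right)} = \frac{r - r}{8} = \frac{1}{8} \cdot 0 = 0$)
$\left(1354 - 49\right) s{\left(p{\left(-4,-5 \right)},-12 \right)} = \left(1354 - 49\right) 0 = 1305 \cdot 0 = 0$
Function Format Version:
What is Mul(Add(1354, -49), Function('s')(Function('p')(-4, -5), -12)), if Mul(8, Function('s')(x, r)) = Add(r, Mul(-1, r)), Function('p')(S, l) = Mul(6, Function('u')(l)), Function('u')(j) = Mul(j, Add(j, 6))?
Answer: 0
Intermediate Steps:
Function('u')(j) = Mul(j, Add(6, j))
Function('p')(S, l) = Mul(6, l, Add(6, l)) (Function('p')(S, l) = Mul(6, Mul(l, Add(6, l))) = Mul(6, l, Add(6, l)))
Function('s')(x, r) = 0 (Function('s')(x, r) = Mul(Rational(1, 8), Add(r, Mul(-1, r))) = Mul(Rational(1, 8), 0) = 0)
Mul(Add(1354, -49), Function('s')(Function('p')(-4, -5), -12)) = Mul(Add(1354, -49), 0) = Mul(1305, 0) = 0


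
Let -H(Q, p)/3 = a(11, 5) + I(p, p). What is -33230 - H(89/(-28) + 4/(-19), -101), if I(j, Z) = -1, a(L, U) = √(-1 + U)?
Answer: -33227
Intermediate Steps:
H(Q, p) = -3 (H(Q, p) = -3*(√(-1 + 5) - 1) = -3*(√4 - 1) = -3*(2 - 1) = -3*1 = -3)
-33230 - H(89/(-28) + 4/(-19), -101) = -33230 - 1*(-3) = -33230 + 3 = -33227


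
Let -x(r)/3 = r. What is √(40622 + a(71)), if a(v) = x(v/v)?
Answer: √40619 ≈ 201.54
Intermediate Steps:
x(r) = -3*r
a(v) = -3 (a(v) = -3*v/v = -3*1 = -3)
√(40622 + a(71)) = √(40622 - 3) = √40619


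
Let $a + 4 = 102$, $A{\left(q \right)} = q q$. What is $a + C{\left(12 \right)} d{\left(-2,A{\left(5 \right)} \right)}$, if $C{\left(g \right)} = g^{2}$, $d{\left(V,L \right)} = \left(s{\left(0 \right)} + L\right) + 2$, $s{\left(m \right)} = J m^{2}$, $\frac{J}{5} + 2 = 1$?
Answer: $3986$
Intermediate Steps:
$J = -5$ ($J = -10 + 5 \cdot 1 = -10 + 5 = -5$)
$s{\left(m \right)} = - 5 m^{2}$
$A{\left(q \right)} = q^{2}$
$d{\left(V,L \right)} = 2 + L$ ($d{\left(V,L \right)} = \left(- 5 \cdot 0^{2} + L\right) + 2 = \left(\left(-5\right) 0 + L\right) + 2 = \left(0 + L\right) + 2 = L + 2 = 2 + L$)
$a = 98$ ($a = -4 + 102 = 98$)
$a + C{\left(12 \right)} d{\left(-2,A{\left(5 \right)} \right)} = 98 + 12^{2} \left(2 + 5^{2}\right) = 98 + 144 \left(2 + 25\right) = 98 + 144 \cdot 27 = 98 + 3888 = 3986$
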